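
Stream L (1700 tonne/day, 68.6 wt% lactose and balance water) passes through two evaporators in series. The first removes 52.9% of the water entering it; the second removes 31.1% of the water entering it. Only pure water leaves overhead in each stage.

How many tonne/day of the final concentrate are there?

1339 tonne/day

water in feed = 1700×0.314 = 533.8 tonne/day.
After stage 1: water left = (1−0.529)×533.8 = 251.42; stream total = 1417.6 tonne/day.
After stage 2: water left = (1−0.311)×251.42 = 173.23; final concentrate = 1339.4 tonne/day.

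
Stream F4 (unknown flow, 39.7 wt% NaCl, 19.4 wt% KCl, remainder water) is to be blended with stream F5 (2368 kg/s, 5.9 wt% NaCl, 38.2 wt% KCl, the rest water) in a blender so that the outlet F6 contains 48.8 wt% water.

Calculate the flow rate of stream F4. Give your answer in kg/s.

Let F4 be the unknown flow. Total out = 2368 + F4.
water balance: 1323.7 + 0.409·F4 = 0.488·(2368 + F4)
(0.409 − 0.488)·F4 = 0.488×2368 − 1323.7 = -168.13
F4 = -168.13 / -0.079 = 2128.2 kg/s

2128 kg/s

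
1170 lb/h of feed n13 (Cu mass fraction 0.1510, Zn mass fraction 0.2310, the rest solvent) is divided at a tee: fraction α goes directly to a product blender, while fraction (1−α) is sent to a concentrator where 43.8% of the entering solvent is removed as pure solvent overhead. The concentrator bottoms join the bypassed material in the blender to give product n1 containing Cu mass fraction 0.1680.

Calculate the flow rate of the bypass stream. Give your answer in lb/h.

All 1170×0.151 = 176.67 lb/h of Cu reaches n1, so n1 = 176.67/0.168 = 1051.6 lb/h and vapour = 118.39 lb/h.
The evaporator receives (1−α)·1170 of feed at 0.618 solvent and removes 0.438 of that solvent:
0.438×0.618×(1−α)×1170 = 118.39
(1−α) = 118.39/316.7 = 0.3738;  α = 0.6262.
Bypass flow = 0.6262×1170 = 732.62 lb/h.

732.6 lb/h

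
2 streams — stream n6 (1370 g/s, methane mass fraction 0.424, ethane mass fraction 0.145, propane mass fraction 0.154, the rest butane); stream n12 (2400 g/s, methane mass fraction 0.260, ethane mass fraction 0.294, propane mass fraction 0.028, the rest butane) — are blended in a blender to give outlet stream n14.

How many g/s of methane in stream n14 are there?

methane out = methane in = 1370×0.424 + 2400×0.260 = 1204.9 g/s.

1205 g/s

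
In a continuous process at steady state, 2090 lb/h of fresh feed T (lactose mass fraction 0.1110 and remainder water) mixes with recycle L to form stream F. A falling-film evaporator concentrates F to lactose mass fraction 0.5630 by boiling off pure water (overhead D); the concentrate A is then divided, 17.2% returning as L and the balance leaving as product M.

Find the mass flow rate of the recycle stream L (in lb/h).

Overall lactose balance (none leaves overhead): lactose in fresh feed = lactose in product, i.e. 2090×0.111 = (1−0.172)·A·0.563.
A = 231.99/(0.563×0.828) = 497.66 lb/h.
Recycle L = 0.172×497.66 = 85.597 lb/h.

85.6 lb/h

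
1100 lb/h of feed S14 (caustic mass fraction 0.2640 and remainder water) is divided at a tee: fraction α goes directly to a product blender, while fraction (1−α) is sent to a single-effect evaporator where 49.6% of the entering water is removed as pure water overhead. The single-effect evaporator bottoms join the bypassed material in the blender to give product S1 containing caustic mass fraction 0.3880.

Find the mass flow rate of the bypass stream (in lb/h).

All 1100×0.264 = 290.4 lb/h of caustic reaches S1, so S1 = 290.4/0.388 = 748.45 lb/h and vapour = 351.55 lb/h.
The evaporator receives (1−α)·1100 of feed at 0.736 water and removes 0.496 of that water:
0.496×0.736×(1−α)×1100 = 351.55
(1−α) = 351.55/401.56 = 0.8754;  α = 0.1246.
Bypass flow = 0.1246×1100 = 137.01 lb/h.

137 lb/h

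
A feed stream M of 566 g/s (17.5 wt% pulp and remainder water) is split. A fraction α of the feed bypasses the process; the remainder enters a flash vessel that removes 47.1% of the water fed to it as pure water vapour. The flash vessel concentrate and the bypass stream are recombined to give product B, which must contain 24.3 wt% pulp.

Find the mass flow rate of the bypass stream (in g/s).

All 566×0.175 = 99.05 g/s of pulp reaches B, so B = 99.05/0.243 = 407.61 g/s and vapour = 158.39 g/s.
The evaporator receives (1−α)·566 of feed at 0.825 water and removes 0.471 of that water:
0.471×0.825×(1−α)×566 = 158.39
(1−α) = 158.39/219.93 = 0.7202;  α = 0.2798.
Bypass flow = 0.2798×566 = 158.39 g/s.

158.4 g/s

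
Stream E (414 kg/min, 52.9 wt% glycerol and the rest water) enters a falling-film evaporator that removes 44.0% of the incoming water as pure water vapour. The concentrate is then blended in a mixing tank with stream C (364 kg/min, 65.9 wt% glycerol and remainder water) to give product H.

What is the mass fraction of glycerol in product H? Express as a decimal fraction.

0.663

Vapour removed = 0.440×0.471×414 = 85.797 kg/min; concentrate = 328.2 kg/min.
glycerol reaching the mixer = 219.01 (from concentrate) + 364×0.659 = 458.88 kg/min.
Product flow = 328.2 + 364 = 692.2 kg/min; glycerol fraction = 0.663.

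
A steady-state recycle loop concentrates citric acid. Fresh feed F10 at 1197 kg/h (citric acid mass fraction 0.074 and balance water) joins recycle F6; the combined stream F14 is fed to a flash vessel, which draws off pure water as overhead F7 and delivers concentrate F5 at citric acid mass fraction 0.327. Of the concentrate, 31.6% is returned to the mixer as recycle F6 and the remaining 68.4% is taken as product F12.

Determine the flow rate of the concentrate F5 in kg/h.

Overall citric acid balance (none leaves overhead): citric acid in fresh feed = citric acid in product, i.e. 1197×0.074 = (1−0.316)·F5·0.327.
F5 = 88.578/(0.327×0.684) = 396.02 kg/h.

396 kg/h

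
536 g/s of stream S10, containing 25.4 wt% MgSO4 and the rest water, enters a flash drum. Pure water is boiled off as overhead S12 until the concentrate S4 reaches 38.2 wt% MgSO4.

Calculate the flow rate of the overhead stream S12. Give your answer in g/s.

179.6 g/s

MgSO4 is conserved: 536×0.254 = 136.14 g/s all reports to the concentrate.
Concentrate = 136.14/(target fraction) = 356.4 g/s.
Overhead = 536 − 356.4 = 179.6 g/s.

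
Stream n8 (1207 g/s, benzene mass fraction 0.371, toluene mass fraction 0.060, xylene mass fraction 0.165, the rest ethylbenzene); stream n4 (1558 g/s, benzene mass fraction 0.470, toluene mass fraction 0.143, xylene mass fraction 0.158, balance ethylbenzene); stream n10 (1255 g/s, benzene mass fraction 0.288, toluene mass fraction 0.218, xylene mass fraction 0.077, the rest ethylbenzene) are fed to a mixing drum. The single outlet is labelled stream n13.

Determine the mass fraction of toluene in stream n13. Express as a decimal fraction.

Total flow out = 1207 + 1558 + 1255 = 4020 g/s.
toluene in = 1207×0.060 + 1558×0.143 + 1255×0.218 = 568.8 g/s.
toluene mass fraction in n13 = 568.8/4020 = 0.141.

0.141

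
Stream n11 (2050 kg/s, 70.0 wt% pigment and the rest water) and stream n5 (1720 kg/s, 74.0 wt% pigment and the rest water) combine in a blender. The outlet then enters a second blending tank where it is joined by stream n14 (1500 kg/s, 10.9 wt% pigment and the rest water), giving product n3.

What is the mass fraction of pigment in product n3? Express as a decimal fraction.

Overall, product flow = 5270 kg/s.
pigment in = 2050×0.700 + 1720×0.740 + 1500×0.109 = 2871.3 kg/s.
pigment fraction in n3 = 0.5448.

0.5448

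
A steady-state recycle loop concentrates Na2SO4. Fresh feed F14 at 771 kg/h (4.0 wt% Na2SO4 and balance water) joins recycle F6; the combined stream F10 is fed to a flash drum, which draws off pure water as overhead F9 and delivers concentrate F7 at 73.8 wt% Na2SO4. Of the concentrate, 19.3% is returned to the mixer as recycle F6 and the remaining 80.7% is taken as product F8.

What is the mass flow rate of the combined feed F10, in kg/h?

Overall Na2SO4 balance (none leaves overhead): Na2SO4 in fresh feed = Na2SO4 in product, i.e. 771×0.040 = (1−0.193)·F7·0.738.
F7 = 30.84/(0.738×0.807) = 51.783 kg/h.
Recycle F6 = 0.193×51.783 = 9.9941 kg/h.
Combined feed F10 = 771 + 9.9941 = 780.99 kg/h.

781 kg/h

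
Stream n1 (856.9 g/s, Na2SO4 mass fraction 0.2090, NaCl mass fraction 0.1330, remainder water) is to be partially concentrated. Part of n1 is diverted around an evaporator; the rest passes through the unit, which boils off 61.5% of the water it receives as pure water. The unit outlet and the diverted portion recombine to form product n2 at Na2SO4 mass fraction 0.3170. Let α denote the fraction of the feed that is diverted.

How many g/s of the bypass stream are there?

135.5 g/s

All 856.9×0.209 = 179.09 g/s of Na2SO4 reaches n2, so n2 = 179.09/0.317 = 564.96 g/s and vapour = 291.94 g/s.
The evaporator receives (1−α)·856.9 of feed at 0.658 water and removes 0.615 of that water:
0.615×0.658×(1−α)×856.9 = 291.94
(1−α) = 291.94/346.76 = 0.8419;  α = 0.1581.
Bypass flow = 0.1581×856.9 = 135.47 g/s.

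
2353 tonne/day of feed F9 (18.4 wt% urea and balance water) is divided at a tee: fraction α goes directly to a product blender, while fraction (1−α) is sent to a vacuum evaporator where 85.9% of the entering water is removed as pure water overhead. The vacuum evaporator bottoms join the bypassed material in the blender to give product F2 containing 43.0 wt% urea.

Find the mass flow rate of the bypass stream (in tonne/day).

All 2353×0.184 = 432.95 tonne/day of urea reaches F2, so F2 = 432.95/0.430 = 1006.9 tonne/day and vapour = 1346.1 tonne/day.
The evaporator receives (1−α)·2353 of feed at 0.816 water and removes 0.859 of that water:
0.859×0.816×(1−α)×2353 = 1346.1
(1−α) = 1346.1/1649.3 = 0.8162;  α = 0.1838.
Bypass flow = 0.1838×2353 = 432.54 tonne/day.

432.5 tonne/day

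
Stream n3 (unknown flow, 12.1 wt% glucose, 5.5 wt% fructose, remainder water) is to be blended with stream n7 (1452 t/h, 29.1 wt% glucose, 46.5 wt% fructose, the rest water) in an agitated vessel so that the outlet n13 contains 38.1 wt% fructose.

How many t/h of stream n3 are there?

Let n3 be the unknown flow. Total out = 1452 + n3.
fructose balance: 675.18 + 0.055·n3 = 0.381·(1452 + n3)
(0.055 − 0.381)·n3 = 0.381×1452 − 675.18 = -121.97
n3 = -121.97 / -0.326 = 374.13 t/h

374.1 t/h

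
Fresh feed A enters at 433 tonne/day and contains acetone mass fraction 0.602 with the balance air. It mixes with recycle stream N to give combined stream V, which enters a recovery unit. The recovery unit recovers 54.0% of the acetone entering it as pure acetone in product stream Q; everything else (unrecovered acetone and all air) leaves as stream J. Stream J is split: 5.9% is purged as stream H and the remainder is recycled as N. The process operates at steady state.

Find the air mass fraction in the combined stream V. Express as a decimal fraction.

0.864

air enters only via A and leaves only via the purge: 433×0.398 = 0.059×(air in J), and the recovery unit passes all air, so air in V = air in J = 2920.9 tonne/day.
acetone in V: m_A = 433×0.602 + (1−0.059)·(1−0.540)·m_A, so m_A = 260.67/0.5671 = 459.61 tonne/day.
V = 459.61 + 2920.9 = 3380.5 tonne/day.
air fraction in V = 2920.9/3380.5 = 0.864.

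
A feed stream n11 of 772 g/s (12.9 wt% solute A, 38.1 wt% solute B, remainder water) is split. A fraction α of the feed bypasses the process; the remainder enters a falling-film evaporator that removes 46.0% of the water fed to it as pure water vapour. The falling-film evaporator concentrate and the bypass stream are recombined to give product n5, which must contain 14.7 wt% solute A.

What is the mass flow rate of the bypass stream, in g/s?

All 772×0.129 = 99.588 g/s of solute A reaches n5, so n5 = 99.588/0.147 = 677.47 g/s and vapour = 94.531 g/s.
The evaporator receives (1−α)·772 of feed at 0.490 water and removes 0.460 of that water:
0.460×0.490×(1−α)×772 = 94.531
(1−α) = 94.531/174.01 = 0.5433;  α = 0.4567.
Bypass flow = 0.4567×772 = 352.61 g/s.

352.6 g/s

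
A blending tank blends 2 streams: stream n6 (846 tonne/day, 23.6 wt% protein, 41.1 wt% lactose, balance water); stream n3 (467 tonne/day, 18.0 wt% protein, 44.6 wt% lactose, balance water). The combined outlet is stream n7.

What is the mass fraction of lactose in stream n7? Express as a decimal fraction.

Total flow out = 846 + 467 = 1313 tonne/day.
lactose in = 846×0.411 + 467×0.446 = 555.99 tonne/day.
lactose mass fraction in n7 = 555.99/1313 = 0.423.

0.423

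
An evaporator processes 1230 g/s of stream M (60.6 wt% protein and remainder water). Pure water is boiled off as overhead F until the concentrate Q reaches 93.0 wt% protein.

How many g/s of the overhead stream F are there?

428.5 g/s

protein is conserved: 1230×0.606 = 745.38 g/s all reports to the concentrate.
Concentrate = 745.38/(target fraction) = 801.48 g/s.
Overhead = 1230 − 801.48 = 428.52 g/s.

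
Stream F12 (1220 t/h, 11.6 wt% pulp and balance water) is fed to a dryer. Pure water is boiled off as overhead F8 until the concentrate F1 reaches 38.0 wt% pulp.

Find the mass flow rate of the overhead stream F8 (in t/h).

847.6 t/h

pulp is conserved: 1220×0.116 = 141.52 t/h all reports to the concentrate.
Concentrate = 141.52/(target fraction) = 372.42 t/h.
Overhead = 1220 − 372.42 = 847.58 t/h.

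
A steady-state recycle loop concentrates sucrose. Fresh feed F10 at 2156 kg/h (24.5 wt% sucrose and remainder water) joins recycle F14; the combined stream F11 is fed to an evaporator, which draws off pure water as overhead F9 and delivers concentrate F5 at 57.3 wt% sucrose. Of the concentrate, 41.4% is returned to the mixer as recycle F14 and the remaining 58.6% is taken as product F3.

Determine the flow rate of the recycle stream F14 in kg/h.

Overall sucrose balance (none leaves overhead): sucrose in fresh feed = sucrose in product, i.e. 2156×0.245 = (1−0.414)·F5·0.573.
F5 = 528.22/(0.573×0.586) = 1573.1 kg/h.
Recycle F14 = 0.414×1573.1 = 651.27 kg/h.

651.3 kg/h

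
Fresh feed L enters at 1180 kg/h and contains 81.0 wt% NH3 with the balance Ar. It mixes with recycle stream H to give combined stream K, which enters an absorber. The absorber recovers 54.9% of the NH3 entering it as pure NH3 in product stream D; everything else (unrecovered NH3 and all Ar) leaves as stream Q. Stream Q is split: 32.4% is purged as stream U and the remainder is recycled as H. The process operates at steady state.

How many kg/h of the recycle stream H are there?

887 kg/h

Ar enters only via L and leaves only via the purge: 1180×0.190 = 0.324×(Ar in Q), and the absorber passes all Ar, so Ar in K = Ar in Q = 691.98 kg/h.
NH3 in K: m_A = 1180×0.810 + (1−0.324)·(1−0.549)·m_A, so m_A = 955.8/0.6951 = 1375 kg/h.
Q = (1−0.549)×1375 + 691.98 = 1312.1 kg/h.
Recycle H = (1−0.324)×1312.1 = 886.98 kg/h.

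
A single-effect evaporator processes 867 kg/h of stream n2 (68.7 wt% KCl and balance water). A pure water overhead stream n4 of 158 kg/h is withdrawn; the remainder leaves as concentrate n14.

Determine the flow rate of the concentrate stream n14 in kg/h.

709 kg/h

Concentrate = 867 − 158 = 709 kg/h.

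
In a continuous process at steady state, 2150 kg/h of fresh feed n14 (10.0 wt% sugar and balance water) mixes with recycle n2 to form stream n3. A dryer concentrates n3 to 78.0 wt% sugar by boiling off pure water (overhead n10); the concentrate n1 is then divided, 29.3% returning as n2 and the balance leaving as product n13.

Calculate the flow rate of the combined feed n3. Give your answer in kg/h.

Overall sugar balance (none leaves overhead): sugar in fresh feed = sugar in product, i.e. 2150×0.100 = (1−0.293)·n1·0.780.
n1 = 215/(0.780×0.707) = 389.87 kg/h.
Recycle n2 = 0.293×389.87 = 114.23 kg/h.
Combined feed n3 = 2150 + 114.23 = 2264.2 kg/h.

2264 kg/h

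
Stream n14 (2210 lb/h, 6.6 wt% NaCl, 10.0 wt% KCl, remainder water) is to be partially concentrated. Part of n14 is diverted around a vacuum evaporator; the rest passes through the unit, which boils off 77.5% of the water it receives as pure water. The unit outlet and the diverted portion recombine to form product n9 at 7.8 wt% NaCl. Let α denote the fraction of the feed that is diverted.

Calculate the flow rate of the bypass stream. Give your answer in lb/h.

1684 lb/h

All 2210×0.066 = 145.86 lb/h of NaCl reaches n9, so n9 = 145.86/0.078 = 1870 lb/h and vapour = 340 lb/h.
The evaporator receives (1−α)·2210 of feed at 0.834 water and removes 0.775 of that water:
0.775×0.834×(1−α)×2210 = 340
(1−α) = 340/1428.4 = 0.2380;  α = 0.7620.
Bypass flow = 0.7620×2210 = 1684 lb/h.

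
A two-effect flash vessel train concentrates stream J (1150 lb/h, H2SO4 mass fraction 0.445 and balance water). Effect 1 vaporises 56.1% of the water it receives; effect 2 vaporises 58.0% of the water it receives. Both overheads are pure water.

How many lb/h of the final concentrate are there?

629.4 lb/h

water in feed = 1150×0.555 = 638.25 lb/h.
After stage 1: water left = (1−0.561)×638.25 = 280.19; stream total = 791.94 lb/h.
After stage 2: water left = (1−0.580)×280.19 = 117.68; final concentrate = 629.43 lb/h.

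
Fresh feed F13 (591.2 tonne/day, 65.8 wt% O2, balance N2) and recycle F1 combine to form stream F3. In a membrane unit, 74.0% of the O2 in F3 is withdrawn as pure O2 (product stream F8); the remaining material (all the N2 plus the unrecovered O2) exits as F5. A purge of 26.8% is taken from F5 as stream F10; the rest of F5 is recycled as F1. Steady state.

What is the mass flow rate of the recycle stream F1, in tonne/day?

643.7 tonne/day

N2 enters only via F13 and leaves only via the purge: 591.2×0.342 = 0.268×(N2 in F5), and the membrane unit passes all N2, so N2 in F3 = N2 in F5 = 754.44 tonne/day.
O2 in F3: m_A = 591.2×0.658 + (1−0.268)·(1−0.740)·m_A, so m_A = 389.01/0.8097 = 480.45 tonne/day.
F5 = (1−0.740)×480.45 + 754.44 = 879.36 tonne/day.
Recycle F1 = (1−0.268)×879.36 = 643.69 tonne/day.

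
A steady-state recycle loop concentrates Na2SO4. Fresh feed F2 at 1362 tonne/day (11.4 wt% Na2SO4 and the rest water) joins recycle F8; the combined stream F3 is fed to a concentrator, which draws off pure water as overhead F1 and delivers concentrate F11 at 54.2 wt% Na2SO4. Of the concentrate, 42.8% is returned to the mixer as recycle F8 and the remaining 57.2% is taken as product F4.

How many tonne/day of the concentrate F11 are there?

500.8 tonne/day

Overall Na2SO4 balance (none leaves overhead): Na2SO4 in fresh feed = Na2SO4 in product, i.e. 1362×0.114 = (1−0.428)·F11·0.542.
F11 = 155.27/(0.542×0.572) = 500.83 tonne/day.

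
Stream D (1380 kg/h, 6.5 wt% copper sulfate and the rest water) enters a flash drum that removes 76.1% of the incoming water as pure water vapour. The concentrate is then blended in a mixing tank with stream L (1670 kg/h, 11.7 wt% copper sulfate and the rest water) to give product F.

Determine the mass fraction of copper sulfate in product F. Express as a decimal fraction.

0.138

Vapour removed = 0.761×0.935×1380 = 981.92 kg/h; concentrate = 398.08 kg/h.
copper sulfate reaching the mixer = 89.7 (from concentrate) + 1670×0.117 = 285.09 kg/h.
Product flow = 398.08 + 1670 = 2068.1 kg/h; copper sulfate fraction = 0.138.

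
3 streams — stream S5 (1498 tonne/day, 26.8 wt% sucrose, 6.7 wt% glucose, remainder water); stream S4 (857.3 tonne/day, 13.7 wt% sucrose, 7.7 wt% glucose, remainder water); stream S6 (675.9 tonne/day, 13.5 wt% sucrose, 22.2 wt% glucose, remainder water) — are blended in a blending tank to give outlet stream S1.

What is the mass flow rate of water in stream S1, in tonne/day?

water out = water in = 1498×0.665 + 857.3×0.786 + 675.9×0.643 = 2104.6 tonne/day.

2105 tonne/day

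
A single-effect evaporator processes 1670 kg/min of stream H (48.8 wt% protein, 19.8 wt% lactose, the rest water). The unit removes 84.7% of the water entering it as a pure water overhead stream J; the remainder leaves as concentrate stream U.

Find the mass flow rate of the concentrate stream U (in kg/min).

water entering = 1670×0.314 = 524.38 kg/min; overhead removed = 0.847×524.38 = 444.15 kg/min.
Concentrate = 1670 − 444.15 = 1225.9 kg/min.

1226 kg/min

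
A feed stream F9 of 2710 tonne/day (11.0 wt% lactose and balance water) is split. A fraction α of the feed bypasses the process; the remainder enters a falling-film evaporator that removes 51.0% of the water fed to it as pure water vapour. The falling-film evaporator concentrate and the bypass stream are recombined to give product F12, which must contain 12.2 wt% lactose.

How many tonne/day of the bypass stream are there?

2123 tonne/day

All 2710×0.110 = 298.1 tonne/day of lactose reaches F12, so F12 = 298.1/0.122 = 2443.4 tonne/day and vapour = 266.56 tonne/day.
The evaporator receives (1−α)·2710 of feed at 0.890 water and removes 0.510 of that water:
0.510×0.890×(1−α)×2710 = 266.56
(1−α) = 266.56/1230.1 = 0.2167;  α = 0.7833.
Bypass flow = 0.7833×2710 = 2122.7 tonne/day.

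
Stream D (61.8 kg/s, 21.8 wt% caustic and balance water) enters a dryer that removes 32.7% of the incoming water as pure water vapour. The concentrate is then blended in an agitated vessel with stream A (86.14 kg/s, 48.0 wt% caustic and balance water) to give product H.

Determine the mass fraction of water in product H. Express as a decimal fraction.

Vapour removed = 0.327×0.782×61.8 = 15.803 kg/s; concentrate = 45.997 kg/s.
water reaching the mixer = 32.524 (from concentrate) + 86.14×0.520 = 77.317 kg/s.
Product flow = 45.997 + 86.14 = 132.14 kg/s; water fraction = 0.585.

0.585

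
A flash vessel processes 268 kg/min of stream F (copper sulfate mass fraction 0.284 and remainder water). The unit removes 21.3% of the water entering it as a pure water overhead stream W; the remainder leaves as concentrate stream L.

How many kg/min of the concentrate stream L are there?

227.1 kg/min

water entering = 268×0.716 = 191.89 kg/min; overhead removed = 0.213×191.89 = 40.872 kg/min.
Concentrate = 268 − 40.872 = 227.13 kg/min.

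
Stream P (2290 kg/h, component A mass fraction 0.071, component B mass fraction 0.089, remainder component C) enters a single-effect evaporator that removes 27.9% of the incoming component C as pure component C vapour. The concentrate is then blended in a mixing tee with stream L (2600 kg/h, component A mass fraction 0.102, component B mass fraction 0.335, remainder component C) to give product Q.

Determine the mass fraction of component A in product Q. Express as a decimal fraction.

Vapour removed = 0.279×0.840×2290 = 536.68 kg/h; concentrate = 1753.3 kg/h.
component A reaching the mixer = 162.59 (from concentrate) + 2600×0.102 = 427.79 kg/h.
Product flow = 1753.3 + 2600 = 4353.3 kg/h; component A fraction = 0.098.

0.098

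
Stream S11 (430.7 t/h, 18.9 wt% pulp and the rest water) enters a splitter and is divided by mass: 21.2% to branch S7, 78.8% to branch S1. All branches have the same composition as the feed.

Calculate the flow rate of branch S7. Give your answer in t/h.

91.31 t/h

Branch S7 flow = 0.212×430.7 = 91.308 t/h.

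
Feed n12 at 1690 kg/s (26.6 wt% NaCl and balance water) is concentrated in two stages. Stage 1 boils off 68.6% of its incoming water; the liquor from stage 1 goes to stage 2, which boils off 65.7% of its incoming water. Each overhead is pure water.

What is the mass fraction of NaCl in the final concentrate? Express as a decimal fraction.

water in feed = 1690×0.734 = 1240.5 kg/s.
After stage 1: water left = (1−0.686)×1240.5 = 389.5; stream total = 839.04 kg/s.
After stage 2: water left = (1−0.657)×389.5 = 133.6; final concentrate = 583.14 kg/s.
NaCl fraction = 449.54/583.14 = 0.771.

0.771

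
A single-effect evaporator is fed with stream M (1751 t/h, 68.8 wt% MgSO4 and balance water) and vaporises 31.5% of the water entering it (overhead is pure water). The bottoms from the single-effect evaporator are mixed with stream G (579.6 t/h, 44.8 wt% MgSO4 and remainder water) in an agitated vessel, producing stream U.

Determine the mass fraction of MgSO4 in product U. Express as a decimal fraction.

0.678

Vapour removed = 0.315×0.312×1751 = 172.09 t/h; concentrate = 1578.9 t/h.
MgSO4 reaching the mixer = 1204.7 (from concentrate) + 579.6×0.448 = 1464.3 t/h.
Product flow = 1578.9 + 579.6 = 2158.5 t/h; MgSO4 fraction = 0.678.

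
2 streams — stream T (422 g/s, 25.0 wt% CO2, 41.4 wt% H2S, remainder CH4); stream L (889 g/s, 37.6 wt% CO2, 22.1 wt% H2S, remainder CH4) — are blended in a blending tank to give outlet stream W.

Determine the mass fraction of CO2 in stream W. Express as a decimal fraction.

Total flow out = 422 + 889 = 1311 g/s.
CO2 in = 422×0.250 + 889×0.376 = 439.76 g/s.
CO2 mass fraction in W = 439.76/1311 = 0.335.

0.335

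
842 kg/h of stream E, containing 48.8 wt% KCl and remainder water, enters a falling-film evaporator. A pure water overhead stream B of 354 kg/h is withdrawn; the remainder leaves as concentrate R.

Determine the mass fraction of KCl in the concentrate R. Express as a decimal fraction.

0.8420

KCl is not removed: 842×0.488 = 410.9 kg/h of KCl enters R.
Concentrate = 842 − 354 = 488 kg/h.
Mass fraction = 410.9/488 = 0.8420.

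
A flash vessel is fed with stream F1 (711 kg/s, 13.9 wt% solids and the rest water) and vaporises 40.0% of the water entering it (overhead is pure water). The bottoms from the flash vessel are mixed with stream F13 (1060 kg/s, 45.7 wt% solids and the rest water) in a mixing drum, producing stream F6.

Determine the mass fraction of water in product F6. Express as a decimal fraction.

Vapour removed = 0.400×0.861×711 = 244.87 kg/s; concentrate = 466.13 kg/s.
water reaching the mixer = 367.3 (from concentrate) + 1060×0.543 = 942.88 kg/s.
Product flow = 466.13 + 1060 = 1526.1 kg/s; water fraction = 0.618.

0.618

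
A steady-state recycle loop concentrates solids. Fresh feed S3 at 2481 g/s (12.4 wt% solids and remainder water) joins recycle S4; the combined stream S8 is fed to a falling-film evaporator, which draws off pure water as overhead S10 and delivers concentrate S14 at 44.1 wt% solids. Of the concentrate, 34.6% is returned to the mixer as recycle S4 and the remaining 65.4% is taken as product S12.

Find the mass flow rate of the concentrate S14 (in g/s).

1067 g/s

Overall solids balance (none leaves overhead): solids in fresh feed = solids in product, i.e. 2481×0.124 = (1−0.346)·S14·0.441.
S14 = 307.64/(0.441×0.654) = 1066.7 g/s.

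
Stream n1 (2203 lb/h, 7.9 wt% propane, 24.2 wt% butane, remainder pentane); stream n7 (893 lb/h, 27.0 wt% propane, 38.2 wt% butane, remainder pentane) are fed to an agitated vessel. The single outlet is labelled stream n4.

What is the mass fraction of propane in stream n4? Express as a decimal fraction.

Total flow out = 2203 + 893 = 3096 lb/h.
propane in = 2203×0.079 + 893×0.270 = 415.15 lb/h.
propane mass fraction in n4 = 415.15/3096 = 0.1341.

0.1341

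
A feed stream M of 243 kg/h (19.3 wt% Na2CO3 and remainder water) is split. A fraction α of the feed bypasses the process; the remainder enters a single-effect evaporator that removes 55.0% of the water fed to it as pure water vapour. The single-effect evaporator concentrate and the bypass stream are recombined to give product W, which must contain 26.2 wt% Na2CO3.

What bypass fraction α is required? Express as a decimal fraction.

All 243×0.193 = 46.899 kg/h of Na2CO3 reaches W, so W = 46.899/0.262 = 179 kg/h and vapour = 63.996 kg/h.
The evaporator receives (1−α)·243 of feed at 0.807 water and removes 0.550 of that water:
0.550×0.807×(1−α)×243 = 63.996
(1−α) = 63.996/107.86 = 0.5934;  α = 0.4066.

0.407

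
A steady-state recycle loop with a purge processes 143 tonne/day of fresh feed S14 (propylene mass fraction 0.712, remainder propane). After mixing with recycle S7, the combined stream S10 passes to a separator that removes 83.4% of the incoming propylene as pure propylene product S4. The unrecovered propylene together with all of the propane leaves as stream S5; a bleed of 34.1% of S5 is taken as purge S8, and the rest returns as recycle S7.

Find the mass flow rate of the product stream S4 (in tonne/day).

propylene in S10: m_A = 143×0.712 + (1−0.341)·(1−0.834)·m_A, so m_A = 101.82/0.8906 = 114.32 tonne/day.
Product S4 = 0.834×114.32 = 95.345 tonne/day.

95.34 tonne/day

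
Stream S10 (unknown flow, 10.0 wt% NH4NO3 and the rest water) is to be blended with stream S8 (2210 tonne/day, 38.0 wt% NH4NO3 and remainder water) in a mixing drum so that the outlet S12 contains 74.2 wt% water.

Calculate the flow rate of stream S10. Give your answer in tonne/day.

Let S10 be the unknown flow. Total out = 2210 + S10.
water balance: 1370.2 + 0.900·S10 = 0.742·(2210 + S10)
(0.900 − 0.742)·S10 = 0.742×2210 − 1370.2 = 269.62
S10 = 269.62 / 0.158 = 1706.5 tonne/day

1706 tonne/day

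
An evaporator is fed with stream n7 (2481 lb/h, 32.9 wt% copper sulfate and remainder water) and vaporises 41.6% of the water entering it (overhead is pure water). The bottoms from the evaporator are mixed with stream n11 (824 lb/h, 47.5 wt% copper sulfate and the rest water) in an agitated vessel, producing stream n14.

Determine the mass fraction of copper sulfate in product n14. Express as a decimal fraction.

Vapour removed = 0.416×0.671×2481 = 692.54 lb/h; concentrate = 1788.5 lb/h.
copper sulfate reaching the mixer = 816.25 (from concentrate) + 824×0.475 = 1207.6 lb/h.
Product flow = 1788.5 + 824 = 2612.5 lb/h; copper sulfate fraction = 0.462.

0.462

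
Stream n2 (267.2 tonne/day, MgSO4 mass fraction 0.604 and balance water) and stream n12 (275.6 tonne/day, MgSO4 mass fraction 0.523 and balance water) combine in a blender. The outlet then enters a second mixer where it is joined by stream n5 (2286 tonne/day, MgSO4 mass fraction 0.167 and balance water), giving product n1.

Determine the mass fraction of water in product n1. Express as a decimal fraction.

Overall, product flow = 2828.8 tonne/day.
water in = 267.2×0.396 + 275.6×0.477 + 2286×0.833 = 2141.5 tonne/day.
water fraction in n1 = 0.757.

0.757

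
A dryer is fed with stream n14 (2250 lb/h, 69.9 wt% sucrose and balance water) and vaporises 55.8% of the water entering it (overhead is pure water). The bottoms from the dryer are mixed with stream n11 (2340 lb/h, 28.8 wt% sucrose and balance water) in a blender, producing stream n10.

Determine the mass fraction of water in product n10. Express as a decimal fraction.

Vapour removed = 0.558×0.301×2250 = 377.91 lb/h; concentrate = 1872.1 lb/h.
water reaching the mixer = 299.34 (from concentrate) + 2340×0.712 = 1965.4 lb/h.
Product flow = 1872.1 + 2340 = 4212.1 lb/h; water fraction = 0.4666.

0.4666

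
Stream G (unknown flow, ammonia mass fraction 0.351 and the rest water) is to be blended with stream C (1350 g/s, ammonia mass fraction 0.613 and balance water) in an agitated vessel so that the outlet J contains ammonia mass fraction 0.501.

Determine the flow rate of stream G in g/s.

Let G be the unknown flow. Total out = 1350 + G.
ammonia balance: 827.55 + 0.351·G = 0.501·(1350 + G)
(0.351 − 0.501)·G = 0.501×1350 − 827.55 = -151.2
G = -151.2 / -0.150 = 1008 g/s

1008 g/s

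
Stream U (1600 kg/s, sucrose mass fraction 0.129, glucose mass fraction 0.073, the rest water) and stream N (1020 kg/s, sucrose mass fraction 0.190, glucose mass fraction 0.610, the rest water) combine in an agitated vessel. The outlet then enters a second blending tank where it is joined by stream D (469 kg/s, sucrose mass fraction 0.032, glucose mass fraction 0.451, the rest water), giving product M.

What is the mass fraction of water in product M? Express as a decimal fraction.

Overall, product flow = 3089 kg/s.
water in = 1600×0.798 + 1020×0.200 + 469×0.517 = 1723.3 kg/s.
water fraction in M = 0.558.

0.558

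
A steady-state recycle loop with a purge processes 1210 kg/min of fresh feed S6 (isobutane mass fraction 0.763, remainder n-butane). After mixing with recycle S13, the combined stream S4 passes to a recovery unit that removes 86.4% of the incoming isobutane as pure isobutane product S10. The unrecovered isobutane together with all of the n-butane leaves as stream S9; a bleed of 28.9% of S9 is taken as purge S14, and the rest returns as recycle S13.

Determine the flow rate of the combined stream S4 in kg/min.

2014 kg/min

n-butane enters only via S6 and leaves only via the purge: 1210×0.237 = 0.289×(n-butane in S9), and the recovery unit passes all n-butane, so n-butane in S4 = n-butane in S9 = 992.28 kg/min.
isobutane in S4: m_A = 1210×0.763 + (1−0.289)·(1−0.864)·m_A, so m_A = 923.23/0.9033 = 1022.1 kg/min.
S4 = 1022.1 + 992.28 = 2014.3 kg/min.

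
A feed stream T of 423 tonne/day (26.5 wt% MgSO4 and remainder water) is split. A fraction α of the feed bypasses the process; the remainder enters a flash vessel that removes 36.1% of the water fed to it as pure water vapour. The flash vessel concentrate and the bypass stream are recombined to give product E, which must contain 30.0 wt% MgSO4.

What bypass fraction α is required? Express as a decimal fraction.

0.560

All 423×0.265 = 112.09 tonne/day of MgSO4 reaches E, so E = 112.09/0.300 = 373.65 tonne/day and vapour = 49.35 tonne/day.
The evaporator receives (1−α)·423 of feed at 0.735 water and removes 0.361 of that water:
0.361×0.735×(1−α)×423 = 49.35
(1−α) = 49.35/112.24 = 0.4397;  α = 0.5603.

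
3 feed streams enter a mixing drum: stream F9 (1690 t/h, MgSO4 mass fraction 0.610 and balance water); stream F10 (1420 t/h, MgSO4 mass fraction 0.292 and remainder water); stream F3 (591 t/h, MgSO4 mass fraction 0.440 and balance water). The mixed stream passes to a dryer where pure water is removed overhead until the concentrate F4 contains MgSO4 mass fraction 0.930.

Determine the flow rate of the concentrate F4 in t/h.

1834 t/h

MgSO4 entering = 1690×0.610 + 1420×0.292 + 591×0.440 = 1705.6 t/h.
All MgSO4 reports to F4, so F4 = 1705.6/0.930 = 1834 t/h.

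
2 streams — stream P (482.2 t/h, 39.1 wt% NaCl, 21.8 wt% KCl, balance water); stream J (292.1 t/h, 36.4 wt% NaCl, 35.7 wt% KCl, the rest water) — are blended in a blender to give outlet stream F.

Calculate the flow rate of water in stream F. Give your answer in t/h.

water out = water in = 482.2×0.391 + 292.1×0.279 = 270.04 t/h.

270 t/h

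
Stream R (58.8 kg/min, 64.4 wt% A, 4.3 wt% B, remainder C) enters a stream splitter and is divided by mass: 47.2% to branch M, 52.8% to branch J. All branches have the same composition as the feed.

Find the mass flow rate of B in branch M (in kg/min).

1.193 kg/min

Branch M total = 0.472×58.8 = 27.754 kg/min.
B in M = 0.043×27.754 = 1.1934 kg/min.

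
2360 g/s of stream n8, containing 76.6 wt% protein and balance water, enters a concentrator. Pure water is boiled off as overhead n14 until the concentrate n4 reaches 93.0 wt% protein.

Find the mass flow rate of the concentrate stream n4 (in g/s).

protein is conserved: 2360×0.766 = 1807.8 g/s all reports to the concentrate.
Concentrate = 1807.8/(target fraction) = 1943.8 g/s.

1944 g/s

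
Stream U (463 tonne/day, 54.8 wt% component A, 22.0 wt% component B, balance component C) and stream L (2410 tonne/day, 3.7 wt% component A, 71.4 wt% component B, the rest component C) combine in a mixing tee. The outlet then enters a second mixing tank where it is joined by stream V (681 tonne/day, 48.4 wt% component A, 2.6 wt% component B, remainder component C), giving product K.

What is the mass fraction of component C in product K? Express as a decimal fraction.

Overall, product flow = 3554 tonne/day.
component C in = 463×0.232 + 2410×0.249 + 681×0.490 = 1041.2 tonne/day.
component C fraction in K = 0.293.

0.293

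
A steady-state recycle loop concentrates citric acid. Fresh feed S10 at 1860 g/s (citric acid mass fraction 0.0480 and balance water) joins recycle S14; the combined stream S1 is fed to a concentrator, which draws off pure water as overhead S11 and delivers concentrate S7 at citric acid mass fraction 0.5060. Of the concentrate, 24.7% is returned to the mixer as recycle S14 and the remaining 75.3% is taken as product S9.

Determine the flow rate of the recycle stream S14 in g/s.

Overall citric acid balance (none leaves overhead): citric acid in fresh feed = citric acid in product, i.e. 1860×0.048 = (1−0.247)·S7·0.506.
S7 = 89.28/(0.506×0.753) = 234.32 g/s.
Recycle S14 = 0.247×234.32 = 57.877 g/s.

57.88 g/s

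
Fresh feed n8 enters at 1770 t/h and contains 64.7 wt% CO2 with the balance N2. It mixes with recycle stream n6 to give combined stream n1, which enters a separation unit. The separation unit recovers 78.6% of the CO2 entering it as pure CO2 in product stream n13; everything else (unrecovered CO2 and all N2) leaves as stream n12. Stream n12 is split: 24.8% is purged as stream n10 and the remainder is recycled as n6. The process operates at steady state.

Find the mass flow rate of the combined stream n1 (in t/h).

N2 enters only via n8 and leaves only via the purge: 1770×0.353 = 0.248×(N2 in n12), and the separation unit passes all N2, so N2 in n1 = N2 in n12 = 2519.4 t/h.
CO2 in n1: m_A = 1770×0.647 + (1−0.248)·(1−0.786)·m_A, so m_A = 1145.2/0.8391 = 1364.8 t/h.
n1 = 1364.8 + 2519.4 = 3884.2 t/h.

3884 t/h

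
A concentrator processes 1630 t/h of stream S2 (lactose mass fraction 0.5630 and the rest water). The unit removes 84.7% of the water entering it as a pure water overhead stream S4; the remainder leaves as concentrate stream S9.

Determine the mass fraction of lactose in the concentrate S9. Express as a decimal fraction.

lactose is not removed: 1630×0.563 = 917.69 t/h of lactose enters S9.
water entering = 1630×0.437 = 712.31 t/h; overhead removed = 0.847×712.31 = 603.33 t/h.
Concentrate = 1630 − 603.33 = 1026.7 t/h.
Mass fraction = 917.69/1026.7 = 0.8938.

0.8938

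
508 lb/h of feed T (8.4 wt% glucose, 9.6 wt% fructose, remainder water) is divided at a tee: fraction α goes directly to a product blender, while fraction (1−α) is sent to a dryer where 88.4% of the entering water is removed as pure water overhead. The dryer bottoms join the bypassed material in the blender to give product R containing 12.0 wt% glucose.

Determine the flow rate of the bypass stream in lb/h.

All 508×0.084 = 42.672 lb/h of glucose reaches R, so R = 42.672/0.120 = 355.6 lb/h and vapour = 152.4 lb/h.
The evaporator receives (1−α)·508 of feed at 0.820 water and removes 0.884 of that water:
0.884×0.820×(1−α)×508 = 152.4
(1−α) = 152.4/368.24 = 0.4139;  α = 0.5861.
Bypass flow = 0.5861×508 = 297.76 lb/h.

297.8 lb/h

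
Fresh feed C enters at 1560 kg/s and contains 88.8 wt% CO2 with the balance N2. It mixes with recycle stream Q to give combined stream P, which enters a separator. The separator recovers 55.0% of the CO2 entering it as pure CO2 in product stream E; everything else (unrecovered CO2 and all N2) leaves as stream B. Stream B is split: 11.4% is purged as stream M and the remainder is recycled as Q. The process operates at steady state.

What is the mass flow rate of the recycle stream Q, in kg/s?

N2 enters only via C and leaves only via the purge: 1560×0.112 = 0.114×(N2 in B), and the separator passes all N2, so N2 in P = N2 in B = 1532.6 kg/s.
CO2 in P: m_A = 1560×0.888 + (1−0.114)·(1−0.550)·m_A, so m_A = 1385.3/0.6013 = 2303.8 kg/s.
B = (1−0.550)×2303.8 + 1532.6 = 2569.3 kg/s.
Recycle Q = (1−0.114)×2569.3 = 2276.4 kg/s.

2276 kg/s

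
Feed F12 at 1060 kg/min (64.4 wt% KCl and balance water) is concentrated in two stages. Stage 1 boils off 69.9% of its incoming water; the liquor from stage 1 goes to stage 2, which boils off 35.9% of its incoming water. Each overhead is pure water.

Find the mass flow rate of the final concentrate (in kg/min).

755.4 kg/min

water in feed = 1060×0.356 = 377.36 kg/min.
After stage 1: water left = (1−0.699)×377.36 = 113.59; stream total = 796.23 kg/min.
After stage 2: water left = (1−0.359)×113.59 = 72.808; final concentrate = 755.45 kg/min.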